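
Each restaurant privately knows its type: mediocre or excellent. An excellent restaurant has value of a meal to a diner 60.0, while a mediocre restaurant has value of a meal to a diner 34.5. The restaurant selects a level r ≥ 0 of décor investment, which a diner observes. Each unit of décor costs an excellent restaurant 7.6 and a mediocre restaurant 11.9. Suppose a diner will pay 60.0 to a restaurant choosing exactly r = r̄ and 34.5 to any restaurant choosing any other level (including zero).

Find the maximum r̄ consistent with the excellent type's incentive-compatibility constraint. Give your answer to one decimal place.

3.4

Choosing r̄ yields the excellent type 60.0 − 7.6·r̄; choosing zero yields 34.5.
The excellent type is indifferent at 60.0 − 7.6·r̄ = 34.5, i.e. r̄ = (60.0 − 34.5) / 7.6 ≈ 3.4.
For any r̄ above 3.4 the excellent type would rather pool at zero, so separation collapses.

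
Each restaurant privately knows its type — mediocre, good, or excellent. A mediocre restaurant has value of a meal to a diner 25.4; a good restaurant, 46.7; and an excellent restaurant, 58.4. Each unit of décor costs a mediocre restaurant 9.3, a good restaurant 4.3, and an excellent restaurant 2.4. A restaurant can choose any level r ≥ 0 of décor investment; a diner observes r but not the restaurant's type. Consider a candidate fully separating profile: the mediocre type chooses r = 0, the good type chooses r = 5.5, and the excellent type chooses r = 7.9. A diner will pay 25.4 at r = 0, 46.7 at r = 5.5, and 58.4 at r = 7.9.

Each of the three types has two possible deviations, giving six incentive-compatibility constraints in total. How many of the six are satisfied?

Excellent (own payoff 58.4 − 2.4×7.9 = 39.44): to r=0 gives 25.4 → no gain ✓; to r=5.5 gives 46.7 − 2.4×5.5 = 33.5 → no gain ✓.
Good (own payoff 46.7 − 4.3×5.5 = 23.05): to r=0 gives 25.4 → profitable ✗; to r=7.9 gives 58.4 − 4.3×7.9 = 24.43 → profitable ✗.
Mediocre (own payoff 25.4): to r=5.5 gives 46.7 − 9.3×5.5 = -4.45 → no gain ✓; to r=7.9 gives 58.4 − 9.3×7.9 = -15.07 → no gain ✓.
4 of the 6 constraints hold; not an equilibrium.

4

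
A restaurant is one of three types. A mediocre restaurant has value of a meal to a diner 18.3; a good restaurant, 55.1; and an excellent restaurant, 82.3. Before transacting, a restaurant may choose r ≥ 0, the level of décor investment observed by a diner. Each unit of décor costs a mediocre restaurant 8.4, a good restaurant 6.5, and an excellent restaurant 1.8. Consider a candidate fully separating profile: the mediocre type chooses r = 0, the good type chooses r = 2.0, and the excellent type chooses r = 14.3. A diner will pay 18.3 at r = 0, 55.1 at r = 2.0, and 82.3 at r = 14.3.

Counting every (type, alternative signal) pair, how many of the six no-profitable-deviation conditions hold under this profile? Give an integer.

Good (own payoff 55.1 − 6.5×2.0 = 42.1): to r=0 gives 18.3 → no gain ✓; to r=14.3 gives 82.3 − 6.5×14.3 = -10.65 → no gain ✓.
Excellent (own payoff 82.3 − 1.8×14.3 = 56.56): to r=0 gives 18.3 → no gain ✓; to r=2.0 gives 55.1 − 1.8×2.0 = 51.5 → no gain ✓.
Mediocre (own payoff 18.3): to r=2.0 gives 55.1 − 8.4×2.0 = 38.3 → profitable ✗; to r=14.3 gives 82.3 − 8.4×14.3 = -37.82 → no gain ✓.
5 of the 6 constraints hold; not an equilibrium.

5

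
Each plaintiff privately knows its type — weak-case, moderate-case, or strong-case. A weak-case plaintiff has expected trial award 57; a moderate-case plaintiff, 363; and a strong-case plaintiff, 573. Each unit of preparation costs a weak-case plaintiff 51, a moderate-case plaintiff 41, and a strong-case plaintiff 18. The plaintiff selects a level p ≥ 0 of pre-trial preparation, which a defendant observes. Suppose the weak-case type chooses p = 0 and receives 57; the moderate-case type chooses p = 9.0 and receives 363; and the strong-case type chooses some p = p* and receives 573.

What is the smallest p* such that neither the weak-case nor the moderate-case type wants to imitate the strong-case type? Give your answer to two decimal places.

Weak-case type (on-path payoff 57) won't mimic when 57 ≥ 573 − 51·p*, i.e. p* ≥ 10.12.
Moderate-case type (on-path payoff 363 − 41×9.0 = -6) won't mimic when -6 ≥ 573 − 41·p*, i.e. p* ≥ 14.12.
Both must hold, so p* = max(10.12, 14.12) = 14.12. The moderate-case type's constraint binds.

14.12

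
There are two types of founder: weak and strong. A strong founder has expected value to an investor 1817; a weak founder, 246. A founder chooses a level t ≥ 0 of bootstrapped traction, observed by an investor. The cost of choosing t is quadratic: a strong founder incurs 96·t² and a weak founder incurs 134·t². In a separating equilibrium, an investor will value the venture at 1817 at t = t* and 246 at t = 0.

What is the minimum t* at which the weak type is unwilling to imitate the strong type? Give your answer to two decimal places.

The weak type at t = 0 receives 246; imitating at t* yields 1817 − 134·t*².
Indifference: 246 = 1817 − 134·t*², so t*² = (1817 − 246) / 134 ≈ 11.7239.
t* = √11.7239 ≈ 3.42.

3.42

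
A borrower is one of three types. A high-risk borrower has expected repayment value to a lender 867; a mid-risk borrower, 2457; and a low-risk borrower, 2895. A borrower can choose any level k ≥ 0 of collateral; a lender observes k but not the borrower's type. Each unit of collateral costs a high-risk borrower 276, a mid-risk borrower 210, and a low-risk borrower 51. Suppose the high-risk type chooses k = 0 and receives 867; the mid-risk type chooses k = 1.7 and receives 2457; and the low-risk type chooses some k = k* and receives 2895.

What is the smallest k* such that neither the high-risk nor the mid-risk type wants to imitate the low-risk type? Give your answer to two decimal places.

High-risk type (on-path payoff 867) won't mimic when 867 ≥ 2895 − 276·k*, i.e. k* ≥ 7.35.
Mid-risk type (on-path payoff 2457 − 210×1.7 = 2100) won't mimic when 2100 ≥ 2895 − 210·k*, i.e. k* ≥ 3.79.
Both must hold, so k* = max(7.35, 3.79) = 7.35. The high-risk type's constraint binds.

7.35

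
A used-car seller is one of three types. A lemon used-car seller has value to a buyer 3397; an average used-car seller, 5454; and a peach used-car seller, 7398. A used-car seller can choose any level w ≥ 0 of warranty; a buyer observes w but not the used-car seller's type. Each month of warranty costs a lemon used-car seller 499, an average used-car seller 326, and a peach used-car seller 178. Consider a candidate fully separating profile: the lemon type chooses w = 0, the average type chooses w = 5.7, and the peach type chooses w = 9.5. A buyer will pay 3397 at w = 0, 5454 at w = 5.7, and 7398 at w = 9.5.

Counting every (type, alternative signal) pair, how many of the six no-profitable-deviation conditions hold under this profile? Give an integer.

Peach (own payoff 7398 − 178×9.5 = 5707): to w=0 gives 3397 → no gain ✓; to w=5.7 gives 5454 − 178×5.7 = 4439.4 → no gain ✓.
Average (own payoff 5454 − 326×5.7 = 3595.8): to w=0 gives 3397 → no gain ✓; to w=9.5 gives 7398 − 326×9.5 = 4301 → profitable ✗.
Lemon (own payoff 3397): to w=5.7 gives 5454 − 499×5.7 = 2609.7 → no gain ✓; to w=9.5 gives 7398 − 499×9.5 = 2657.5 → no gain ✓.
5 of the 6 constraints hold; not an equilibrium.

5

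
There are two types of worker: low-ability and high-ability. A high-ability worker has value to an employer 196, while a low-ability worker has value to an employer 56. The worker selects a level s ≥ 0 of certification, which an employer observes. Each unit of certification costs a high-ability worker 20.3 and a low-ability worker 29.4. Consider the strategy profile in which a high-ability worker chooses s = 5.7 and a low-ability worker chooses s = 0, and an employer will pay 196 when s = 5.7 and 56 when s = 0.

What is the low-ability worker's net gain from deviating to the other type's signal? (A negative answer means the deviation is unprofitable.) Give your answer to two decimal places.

-27.58

Playing s = 0 the low-ability worker receives 56.
Deviating to s = 5.7 brings payment 196 at cost 29.4 × 5.7 = 167.58, netting 28.42.
Gain from deviating: 28.42 − 56 = -27.58.
The gain is negative, so the low-ability type's incentive-compatibility constraint is satisfied.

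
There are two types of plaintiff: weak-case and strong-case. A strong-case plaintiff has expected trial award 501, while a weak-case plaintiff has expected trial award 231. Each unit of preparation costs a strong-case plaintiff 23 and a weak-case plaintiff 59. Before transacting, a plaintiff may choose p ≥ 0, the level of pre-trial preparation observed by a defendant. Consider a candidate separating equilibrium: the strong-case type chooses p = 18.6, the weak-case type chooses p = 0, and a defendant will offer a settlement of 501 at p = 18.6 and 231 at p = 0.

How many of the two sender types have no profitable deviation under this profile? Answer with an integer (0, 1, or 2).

Strong-case type: signal → 501 − 23 × 18.6 = 73.2; deviate to 0 → 231. IC fails (73.2 < 231).
Weak-case type: stay at 0 → 231; mimic → 501 − 59 × 18.6 = -596.4. IC holds (231 ≥ -596.4).
1 of 2 constraints hold, so this profile is not an equilibrium.

1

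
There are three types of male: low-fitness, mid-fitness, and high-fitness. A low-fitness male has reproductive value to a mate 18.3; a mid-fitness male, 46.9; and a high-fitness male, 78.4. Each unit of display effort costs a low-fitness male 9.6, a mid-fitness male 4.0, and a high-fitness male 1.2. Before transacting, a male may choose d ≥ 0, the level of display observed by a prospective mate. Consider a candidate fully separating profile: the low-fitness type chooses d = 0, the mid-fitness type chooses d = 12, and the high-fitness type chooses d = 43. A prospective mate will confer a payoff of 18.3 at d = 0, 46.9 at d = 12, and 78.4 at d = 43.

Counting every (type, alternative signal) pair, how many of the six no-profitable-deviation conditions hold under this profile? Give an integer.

Low-fitness (own payoff 18.3): to d=12 gives 46.9 − 9.6×12 = -68.3 → no gain ✓; to d=43 gives 78.4 − 9.6×43 = -334.4 → no gain ✓.
High-fitness (own payoff 78.4 − 1.2×43 = 26.8): to d=0 gives 18.3 → no gain ✓; to d=12 gives 46.9 − 1.2×12 = 32.5 → profitable ✗.
Mid-fitness (own payoff 46.9 − 4.0×12 = -1.1): to d=0 gives 18.3 → profitable ✗; to d=43 gives 78.4 − 4.0×43 = -93.6 → no gain ✓.
4 of the 6 constraints hold; not an equilibrium.

4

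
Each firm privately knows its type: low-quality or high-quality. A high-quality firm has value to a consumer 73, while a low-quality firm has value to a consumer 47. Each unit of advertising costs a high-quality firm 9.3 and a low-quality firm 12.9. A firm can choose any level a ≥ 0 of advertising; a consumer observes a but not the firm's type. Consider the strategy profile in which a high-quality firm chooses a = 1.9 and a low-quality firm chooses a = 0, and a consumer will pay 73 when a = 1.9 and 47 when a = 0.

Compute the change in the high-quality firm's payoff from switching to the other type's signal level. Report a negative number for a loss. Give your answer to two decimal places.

Playing a = 1.9 the high-quality firm receives 73 − 9.3 × 1.9 = 55.33.
Deviating to a = 0 yields 47 instead.
Gain from deviating: 47 − 55.33 = -8.33.
The gain is negative, so the high-quality type's incentive-compatibility constraint is satisfied.

-8.33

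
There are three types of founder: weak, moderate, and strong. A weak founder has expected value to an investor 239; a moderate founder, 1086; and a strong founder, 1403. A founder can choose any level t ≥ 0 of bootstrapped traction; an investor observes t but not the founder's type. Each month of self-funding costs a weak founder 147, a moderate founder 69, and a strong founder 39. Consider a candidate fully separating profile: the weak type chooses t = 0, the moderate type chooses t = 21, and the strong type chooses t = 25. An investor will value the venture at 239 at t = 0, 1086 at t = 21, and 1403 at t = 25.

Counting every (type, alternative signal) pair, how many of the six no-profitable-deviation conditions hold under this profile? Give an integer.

4

Strong (own payoff 1403 − 39×25 = 428): to t=0 gives 239 → no gain ✓; to t=21 gives 1086 − 39×21 = 267 → no gain ✓.
Weak (own payoff 239): to t=21 gives 1086 − 147×21 = -2001 → no gain ✓; to t=25 gives 1403 − 147×25 = -2272 → no gain ✓.
Moderate (own payoff 1086 − 69×21 = -363): to t=0 gives 239 → profitable ✗; to t=25 gives 1403 − 69×25 = -322 → profitable ✗.
4 of the 6 constraints hold; not an equilibrium.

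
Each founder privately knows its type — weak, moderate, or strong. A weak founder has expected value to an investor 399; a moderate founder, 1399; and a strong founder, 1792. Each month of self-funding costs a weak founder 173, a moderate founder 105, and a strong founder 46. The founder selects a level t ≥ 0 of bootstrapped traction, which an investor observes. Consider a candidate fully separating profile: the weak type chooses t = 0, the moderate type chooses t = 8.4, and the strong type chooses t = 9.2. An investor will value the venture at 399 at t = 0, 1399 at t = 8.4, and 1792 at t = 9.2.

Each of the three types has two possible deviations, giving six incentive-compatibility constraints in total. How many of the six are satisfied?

5

Strong (own payoff 1792 − 46×9.2 = 1368.8): to t=0 gives 399 → no gain ✓; to t=8.4 gives 1399 − 46×8.4 = 1012.6 → no gain ✓.
Weak (own payoff 399): to t=8.4 gives 1399 − 173×8.4 = -54.2 → no gain ✓; to t=9.2 gives 1792 − 173×9.2 = 200.4 → no gain ✓.
Moderate (own payoff 1399 − 105×8.4 = 517): to t=0 gives 399 → no gain ✓; to t=9.2 gives 1792 − 105×9.2 = 826 → profitable ✗.
5 of the 6 constraints hold; not an equilibrium.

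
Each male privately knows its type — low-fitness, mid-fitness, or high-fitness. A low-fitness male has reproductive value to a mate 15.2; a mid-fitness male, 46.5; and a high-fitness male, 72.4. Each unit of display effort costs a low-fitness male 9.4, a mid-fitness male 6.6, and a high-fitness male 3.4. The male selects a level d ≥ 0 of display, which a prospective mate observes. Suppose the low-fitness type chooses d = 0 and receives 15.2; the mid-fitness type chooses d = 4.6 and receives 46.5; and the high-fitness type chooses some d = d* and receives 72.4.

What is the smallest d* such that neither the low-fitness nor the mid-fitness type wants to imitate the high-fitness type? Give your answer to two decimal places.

8.52

Low-fitness type (on-path payoff 15.2) won't mimic when 15.2 ≥ 72.4 − 9.4·d*, i.e. d* ≥ 6.09.
Mid-fitness type (on-path payoff 46.5 − 6.6×4.6 = 16.14) won't mimic when 16.14 ≥ 72.4 − 6.6·d*, i.e. d* ≥ 8.52.
Both must hold, so d* = max(6.09, 8.52) = 8.52. The mid-fitness type's constraint binds.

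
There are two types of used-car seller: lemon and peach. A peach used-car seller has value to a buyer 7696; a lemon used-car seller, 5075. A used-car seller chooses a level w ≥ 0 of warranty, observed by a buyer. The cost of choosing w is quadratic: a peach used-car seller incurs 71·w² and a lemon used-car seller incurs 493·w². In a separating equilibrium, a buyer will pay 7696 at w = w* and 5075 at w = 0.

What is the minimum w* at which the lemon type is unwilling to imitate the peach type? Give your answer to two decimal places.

2.31

The lemon type at w = 0 receives 5075; imitating at w* yields 7696 − 493·w*².
Indifference: 5075 = 7696 − 493·w*², so w*² = (7696 − 5075) / 493 ≈ 5.3164.
w* = √5.3164 ≈ 2.31.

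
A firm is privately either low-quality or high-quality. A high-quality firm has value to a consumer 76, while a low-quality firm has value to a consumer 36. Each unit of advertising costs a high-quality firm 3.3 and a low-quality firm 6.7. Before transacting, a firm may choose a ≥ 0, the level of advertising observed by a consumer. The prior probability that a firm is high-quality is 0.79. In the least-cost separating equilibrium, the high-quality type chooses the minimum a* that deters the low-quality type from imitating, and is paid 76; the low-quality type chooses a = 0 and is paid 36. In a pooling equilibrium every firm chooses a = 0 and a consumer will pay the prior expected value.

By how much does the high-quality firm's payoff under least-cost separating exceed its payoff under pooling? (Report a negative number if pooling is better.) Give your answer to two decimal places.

-11.30

Least-cost separating signal: a* solves 36 = 76 − 6.7·a*, so a* = (76 − 36)/6.7 ≈ 5.9701.
High-quality type's separating payoff: 76 − 3.3 × a* = 76 − 3.3 × (76 − 36)/6.7 = 76 − 132/6.7 ≈ 56.2985.
Pooling payoff: 0.79 × 76 + 0.21 × 36 = 67.6.
Difference: 56.2985 − 67.6 = -11.3015, i.e. -11.30 to two decimal places.
The high-quality type would prefer the pooling outcome.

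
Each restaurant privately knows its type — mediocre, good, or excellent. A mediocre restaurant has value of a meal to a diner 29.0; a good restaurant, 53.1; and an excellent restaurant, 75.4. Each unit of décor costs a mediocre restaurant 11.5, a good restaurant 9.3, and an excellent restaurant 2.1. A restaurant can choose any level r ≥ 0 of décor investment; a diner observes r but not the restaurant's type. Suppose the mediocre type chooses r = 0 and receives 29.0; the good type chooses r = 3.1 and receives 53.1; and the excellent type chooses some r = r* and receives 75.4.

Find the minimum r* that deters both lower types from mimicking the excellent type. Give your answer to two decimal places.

5.50

Good type (on-path payoff 53.1 − 9.3×3.1 = 24.27) won't mimic when 24.27 ≥ 75.4 − 9.3·r*, i.e. r* ≥ 5.50.
Mediocre type (on-path payoff 29.0) won't mimic when 29.0 ≥ 75.4 − 11.5·r*, i.e. r* ≥ 4.03.
Both must hold, so r* = max(4.03, 5.50) = 5.50. The good type's constraint binds.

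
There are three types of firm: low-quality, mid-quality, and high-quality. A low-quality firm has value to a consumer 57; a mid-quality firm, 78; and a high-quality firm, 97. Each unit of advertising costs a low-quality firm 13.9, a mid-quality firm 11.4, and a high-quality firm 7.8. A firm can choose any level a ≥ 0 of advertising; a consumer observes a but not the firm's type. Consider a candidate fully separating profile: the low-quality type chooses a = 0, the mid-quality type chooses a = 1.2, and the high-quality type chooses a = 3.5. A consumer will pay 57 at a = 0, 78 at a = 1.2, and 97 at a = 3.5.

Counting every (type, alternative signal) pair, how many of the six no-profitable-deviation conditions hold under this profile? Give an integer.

High-quality (own payoff 97 − 7.8×3.5 = 69.7): to a=0 gives 57 → no gain ✓; to a=1.2 gives 78 − 7.8×1.2 = 68.64 → no gain ✓.
Mid-quality (own payoff 78 − 11.4×1.2 = 64.32): to a=0 gives 57 → no gain ✓; to a=3.5 gives 97 − 11.4×3.5 = 57.1 → no gain ✓.
Low-quality (own payoff 57): to a=1.2 gives 78 − 13.9×1.2 = 61.32 → profitable ✗; to a=3.5 gives 97 − 13.9×3.5 = 48.35 → no gain ✓.
5 of the 6 constraints hold; not an equilibrium.

5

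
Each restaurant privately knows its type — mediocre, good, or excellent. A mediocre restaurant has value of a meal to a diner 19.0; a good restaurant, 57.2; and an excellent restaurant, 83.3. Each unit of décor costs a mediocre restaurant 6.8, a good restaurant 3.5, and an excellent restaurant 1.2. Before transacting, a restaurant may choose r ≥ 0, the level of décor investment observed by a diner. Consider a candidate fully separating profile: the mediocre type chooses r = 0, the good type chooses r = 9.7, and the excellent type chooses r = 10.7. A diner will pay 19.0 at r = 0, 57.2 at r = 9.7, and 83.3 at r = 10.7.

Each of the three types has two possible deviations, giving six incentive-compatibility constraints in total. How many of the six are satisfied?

5

Good (own payoff 57.2 − 3.5×9.7 = 23.25): to r=0 gives 19.0 → no gain ✓; to r=10.7 gives 83.3 − 3.5×10.7 = 45.85 → profitable ✗.
Excellent (own payoff 83.3 − 1.2×10.7 = 70.46): to r=0 gives 19.0 → no gain ✓; to r=9.7 gives 57.2 − 1.2×9.7 = 45.56 → no gain ✓.
Mediocre (own payoff 19.0): to r=9.7 gives 57.2 − 6.8×9.7 = -8.76 → no gain ✓; to r=10.7 gives 83.3 − 6.8×10.7 = 10.54 → no gain ✓.
5 of the 6 constraints hold; not an equilibrium.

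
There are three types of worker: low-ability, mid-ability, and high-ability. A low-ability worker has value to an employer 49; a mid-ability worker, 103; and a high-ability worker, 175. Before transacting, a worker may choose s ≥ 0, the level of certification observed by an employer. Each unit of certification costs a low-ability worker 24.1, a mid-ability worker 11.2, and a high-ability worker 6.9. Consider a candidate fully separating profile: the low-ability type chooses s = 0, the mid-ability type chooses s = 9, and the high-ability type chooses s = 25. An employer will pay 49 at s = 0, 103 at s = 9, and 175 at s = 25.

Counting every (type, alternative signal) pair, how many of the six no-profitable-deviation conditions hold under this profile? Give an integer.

High-ability (own payoff 175 − 6.9×25 = 2.5): to s=0 gives 49 → profitable ✗; to s=9 gives 103 − 6.9×9 = 40.9 → profitable ✗.
Mid-ability (own payoff 103 − 11.2×9 = 2.2): to s=0 gives 49 → profitable ✗; to s=25 gives 175 − 11.2×25 = -105 → no gain ✓.
Low-ability (own payoff 49): to s=9 gives 103 − 24.1×9 = -113.9 → no gain ✓; to s=25 gives 175 − 24.1×25 = -427.5 → no gain ✓.
3 of the 6 constraints hold; not an equilibrium.

3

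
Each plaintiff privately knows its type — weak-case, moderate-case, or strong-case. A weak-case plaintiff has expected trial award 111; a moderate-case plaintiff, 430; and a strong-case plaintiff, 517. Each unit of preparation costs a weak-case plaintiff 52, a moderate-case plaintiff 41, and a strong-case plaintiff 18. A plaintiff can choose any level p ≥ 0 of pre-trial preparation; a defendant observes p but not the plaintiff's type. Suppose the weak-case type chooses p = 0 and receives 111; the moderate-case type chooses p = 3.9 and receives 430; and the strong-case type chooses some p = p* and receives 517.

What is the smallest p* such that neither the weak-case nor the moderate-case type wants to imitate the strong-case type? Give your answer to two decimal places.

Weak-case type (on-path payoff 111) won't mimic when 111 ≥ 517 − 52·p*, i.e. p* ≥ 7.81.
Moderate-case type (on-path payoff 430 − 41×3.9 = 270.1) won't mimic when 270.1 ≥ 517 − 41·p*, i.e. p* ≥ 6.02.
Both must hold, so p* = max(7.81, 6.02) = 7.81. The weak-case type's constraint binds.

7.81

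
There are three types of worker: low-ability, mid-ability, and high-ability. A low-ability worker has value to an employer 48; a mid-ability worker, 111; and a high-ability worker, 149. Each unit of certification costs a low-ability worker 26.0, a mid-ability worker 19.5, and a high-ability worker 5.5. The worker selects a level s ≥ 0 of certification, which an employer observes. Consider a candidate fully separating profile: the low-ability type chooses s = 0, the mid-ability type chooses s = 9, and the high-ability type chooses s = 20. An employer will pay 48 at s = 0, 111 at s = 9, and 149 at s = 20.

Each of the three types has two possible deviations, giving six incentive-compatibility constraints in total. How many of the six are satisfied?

3

High-ability (own payoff 149 − 5.5×20 = 39): to s=0 gives 48 → profitable ✗; to s=9 gives 111 − 5.5×9 = 61.5 → profitable ✗.
Mid-ability (own payoff 111 − 19.5×9 = -64.5): to s=0 gives 48 → profitable ✗; to s=20 gives 149 − 19.5×20 = -241 → no gain ✓.
Low-ability (own payoff 48): to s=9 gives 111 − 26.0×9 = -123 → no gain ✓; to s=20 gives 149 − 26.0×20 = -371 → no gain ✓.
3 of the 6 constraints hold; not an equilibrium.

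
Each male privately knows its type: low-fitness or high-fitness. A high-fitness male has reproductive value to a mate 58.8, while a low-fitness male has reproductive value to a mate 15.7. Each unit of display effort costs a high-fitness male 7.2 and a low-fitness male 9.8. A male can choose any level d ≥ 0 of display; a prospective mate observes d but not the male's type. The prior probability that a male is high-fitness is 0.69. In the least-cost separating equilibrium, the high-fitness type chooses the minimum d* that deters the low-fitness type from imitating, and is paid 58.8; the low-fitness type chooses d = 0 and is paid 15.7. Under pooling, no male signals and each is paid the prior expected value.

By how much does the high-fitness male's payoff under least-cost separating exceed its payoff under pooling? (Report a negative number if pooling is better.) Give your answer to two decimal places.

-18.30

Least-cost separating signal: d* solves 15.7 = 58.8 − 9.8·d*, so d* = (58.8 − 15.7)/9.8 ≈ 4.3980.
High-fitness type's separating payoff: 58.8 − 7.2 × d* = 58.8 − 7.2 × (58.8 − 15.7)/9.8 = 58.8 − 310.32/9.8 ≈ 27.1347.
Pooling payoff: 0.69 × 58.8 + 0.31 × 15.7 = 45.439.
Difference: 27.1347 − 45.439 = -18.3043, i.e. -18.30 to two decimal places.
The high-fitness type would prefer the pooling outcome.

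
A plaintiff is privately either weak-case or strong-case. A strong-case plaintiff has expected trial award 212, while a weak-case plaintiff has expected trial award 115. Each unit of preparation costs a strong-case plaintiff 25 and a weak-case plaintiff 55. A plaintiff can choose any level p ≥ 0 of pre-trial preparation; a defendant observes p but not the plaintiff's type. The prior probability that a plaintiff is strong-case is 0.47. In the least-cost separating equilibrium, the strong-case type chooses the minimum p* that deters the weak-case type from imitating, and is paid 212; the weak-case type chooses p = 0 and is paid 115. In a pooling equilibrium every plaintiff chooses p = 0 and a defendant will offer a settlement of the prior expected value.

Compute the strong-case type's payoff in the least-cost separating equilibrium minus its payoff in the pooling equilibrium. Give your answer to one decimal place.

7.3

Least-cost separating signal: p* solves 115 = 212 − 55·p*, so p* = (212 − 115)/55 ≈ 1.7636.
Strong-case type's separating payoff: 212 − 25 × p* = 212 − 25 × (212 − 115)/55 = 212 − 2425/55 ≈ 167.909.
Pooling payoff: 0.47 × 212 + 0.53 × 115 = 160.59.
Difference: 167.909 − 160.59 = 7.319, i.e. 7.3 to one decimal place.
The strong-case type prefers to separate.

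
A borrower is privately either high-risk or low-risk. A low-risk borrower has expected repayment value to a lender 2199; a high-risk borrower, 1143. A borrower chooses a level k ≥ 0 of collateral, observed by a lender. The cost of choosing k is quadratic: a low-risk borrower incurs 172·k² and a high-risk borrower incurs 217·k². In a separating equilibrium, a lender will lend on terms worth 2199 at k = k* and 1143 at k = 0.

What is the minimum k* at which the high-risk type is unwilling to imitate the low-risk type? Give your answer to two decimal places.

2.21

The high-risk type at k = 0 receives 1143; imitating at k* yields 2199 − 217·k*².
Indifference: 1143 = 2199 − 217·k*², so k*² = (2199 − 1143) / 217 ≈ 4.8664.
k* = √4.8664 ≈ 2.21.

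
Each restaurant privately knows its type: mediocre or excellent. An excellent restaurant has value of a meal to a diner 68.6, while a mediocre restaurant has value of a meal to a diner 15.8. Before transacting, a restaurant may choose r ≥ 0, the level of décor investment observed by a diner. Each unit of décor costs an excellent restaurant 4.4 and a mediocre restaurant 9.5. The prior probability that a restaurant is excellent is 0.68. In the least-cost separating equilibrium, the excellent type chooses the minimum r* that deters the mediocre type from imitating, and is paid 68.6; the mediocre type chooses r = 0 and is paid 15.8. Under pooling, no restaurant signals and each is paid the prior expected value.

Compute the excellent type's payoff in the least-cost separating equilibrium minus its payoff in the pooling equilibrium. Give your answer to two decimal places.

Least-cost separating signal: r* solves 15.8 = 68.6 − 9.5·r*, so r* = (68.6 − 15.8)/9.5 ≈ 5.5579.
Excellent type's separating payoff: 68.6 − 4.4 × r* = 68.6 − 4.4 × (68.6 − 15.8)/9.5 = 68.6 − 232.32/9.5 ≈ 44.1453.
Pooling payoff: 0.68 × 68.6 + 0.32 × 15.8 = 51.704.
Difference: 44.1453 − 51.704 = -7.5587, i.e. -7.56 to two decimal places.
The excellent type would prefer the pooling outcome.

-7.56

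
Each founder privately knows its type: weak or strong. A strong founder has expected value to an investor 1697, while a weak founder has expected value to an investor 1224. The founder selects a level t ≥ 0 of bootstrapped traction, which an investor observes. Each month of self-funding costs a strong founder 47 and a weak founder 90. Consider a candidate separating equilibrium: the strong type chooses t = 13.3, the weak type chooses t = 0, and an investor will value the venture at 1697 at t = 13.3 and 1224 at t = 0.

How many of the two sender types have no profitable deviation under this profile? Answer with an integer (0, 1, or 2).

Weak type: stay at 0 → 1224; mimic → 1697 − 90 × 13.3 = 500. IC holds (1224 ≥ 500).
Strong type: signal → 1697 − 47 × 13.3 = 1071.9; deviate to 0 → 1224. IC fails (1071.9 < 1224).
1 of 2 constraints hold, so this profile is not an equilibrium.

1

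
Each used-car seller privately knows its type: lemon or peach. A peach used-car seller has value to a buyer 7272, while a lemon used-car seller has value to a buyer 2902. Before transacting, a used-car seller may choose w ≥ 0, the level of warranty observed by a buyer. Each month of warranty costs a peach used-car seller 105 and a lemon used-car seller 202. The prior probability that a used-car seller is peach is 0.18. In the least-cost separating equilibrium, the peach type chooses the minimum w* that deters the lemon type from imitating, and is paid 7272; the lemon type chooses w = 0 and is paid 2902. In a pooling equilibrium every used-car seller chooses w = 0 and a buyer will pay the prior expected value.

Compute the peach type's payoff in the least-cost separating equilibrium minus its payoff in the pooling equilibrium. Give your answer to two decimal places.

1311.87

Least-cost separating signal: w* solves 2902 = 7272 − 202·w*, so w* = (7272 − 2902)/202 ≈ 21.6337.
Peach type's separating payoff: 7272 − 105 × w* = 7272 − 105 × (7272 − 2902)/202 = 7272 − 458850/202 ≈ 5000.4653.
Pooling payoff: 0.18 × 7272 + 0.82 × 2902 = 3688.6.
Difference: 5000.4653 − 3688.6 = 1311.8653, i.e. 1311.87 to two decimal places.
The peach type prefers to separate.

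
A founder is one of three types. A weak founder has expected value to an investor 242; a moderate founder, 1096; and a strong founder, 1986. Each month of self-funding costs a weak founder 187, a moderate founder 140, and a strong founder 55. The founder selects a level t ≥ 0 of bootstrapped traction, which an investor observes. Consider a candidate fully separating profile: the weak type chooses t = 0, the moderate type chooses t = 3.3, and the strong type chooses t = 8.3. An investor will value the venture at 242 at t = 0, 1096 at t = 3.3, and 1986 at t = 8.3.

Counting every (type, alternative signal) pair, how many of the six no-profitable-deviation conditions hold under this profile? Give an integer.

Strong (own payoff 1986 − 55×8.3 = 1529.5): to t=0 gives 242 → no gain ✓; to t=3.3 gives 1096 − 55×3.3 = 914.5 → no gain ✓.
Moderate (own payoff 1096 − 140×3.3 = 634): to t=0 gives 242 → no gain ✓; to t=8.3 gives 1986 − 140×8.3 = 824 → profitable ✗.
Weak (own payoff 242): to t=3.3 gives 1096 − 187×3.3 = 478.9 → profitable ✗; to t=8.3 gives 1986 − 187×8.3 = 433.9 → profitable ✗.
3 of the 6 constraints hold; not an equilibrium.

3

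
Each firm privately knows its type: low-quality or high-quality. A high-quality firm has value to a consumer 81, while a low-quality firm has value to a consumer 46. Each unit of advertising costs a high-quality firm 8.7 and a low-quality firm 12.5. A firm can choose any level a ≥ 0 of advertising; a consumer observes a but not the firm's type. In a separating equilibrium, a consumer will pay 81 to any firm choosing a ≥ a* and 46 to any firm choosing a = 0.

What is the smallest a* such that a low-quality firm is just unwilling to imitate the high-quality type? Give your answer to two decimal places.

2.80

A low-quality firm choosing a = 0 receives 46.
Imitating at a* instead would pay 81 at cost 12.5·a*, netting 81 − 12.5·a*.
Indifference: 46 = 81 − 12.5·a*, so a* = (81 − 46) / 12.5 = 2.80.
This is the low-quality type's binding incentive-compatibility constraint; any a ≥ 2.80 sustains separation on that side.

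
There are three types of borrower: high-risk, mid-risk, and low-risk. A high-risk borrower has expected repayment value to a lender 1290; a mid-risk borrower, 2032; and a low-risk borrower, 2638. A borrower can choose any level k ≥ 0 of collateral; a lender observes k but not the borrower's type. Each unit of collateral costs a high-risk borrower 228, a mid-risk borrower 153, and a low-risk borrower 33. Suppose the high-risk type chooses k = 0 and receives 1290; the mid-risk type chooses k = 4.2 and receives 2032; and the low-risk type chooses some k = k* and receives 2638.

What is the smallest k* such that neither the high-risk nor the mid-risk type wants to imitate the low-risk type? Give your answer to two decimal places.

High-risk type (on-path payoff 1290) won't mimic when 1290 ≥ 2638 − 228·k*, i.e. k* ≥ 5.91.
Mid-risk type (on-path payoff 2032 − 153×4.2 = 1389.4) won't mimic when 1389.4 ≥ 2638 − 153·k*, i.e. k* ≥ 8.16.
Both must hold, so k* = max(5.91, 8.16) = 8.16. The mid-risk type's constraint binds.

8.16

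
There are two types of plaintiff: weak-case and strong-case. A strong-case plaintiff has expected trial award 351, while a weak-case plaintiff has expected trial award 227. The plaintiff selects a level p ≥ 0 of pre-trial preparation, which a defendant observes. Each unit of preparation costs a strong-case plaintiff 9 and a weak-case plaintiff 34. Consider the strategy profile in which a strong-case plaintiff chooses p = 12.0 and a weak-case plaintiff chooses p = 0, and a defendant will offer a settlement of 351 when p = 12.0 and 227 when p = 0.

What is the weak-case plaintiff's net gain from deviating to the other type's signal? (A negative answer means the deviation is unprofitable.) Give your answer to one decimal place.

-284.0

Playing p = 0 the weak-case plaintiff receives 227.
Deviating to p = 12.0 brings payment 351 at cost 34 × 12.0 = 408, netting -57.
Gain from deviating: -57 − 227 = -284.0.
The gain is negative, so the weak-case type's incentive-compatibility constraint is satisfied.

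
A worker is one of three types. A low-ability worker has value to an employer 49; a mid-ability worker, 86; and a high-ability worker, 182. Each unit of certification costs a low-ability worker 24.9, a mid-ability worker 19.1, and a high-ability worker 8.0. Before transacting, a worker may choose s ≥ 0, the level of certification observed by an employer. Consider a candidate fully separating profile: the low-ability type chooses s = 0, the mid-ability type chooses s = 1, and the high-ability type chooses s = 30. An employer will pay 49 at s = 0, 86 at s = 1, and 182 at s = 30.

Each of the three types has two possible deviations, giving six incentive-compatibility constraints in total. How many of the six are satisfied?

High-ability (own payoff 182 − 8.0×30 = -58): to s=0 gives 49 → profitable ✗; to s=1 gives 86 − 8.0×1 = 78 → profitable ✗.
Low-ability (own payoff 49): to s=1 gives 86 − 24.9×1 = 61.1 → profitable ✗; to s=30 gives 182 − 24.9×30 = -565 → no gain ✓.
Mid-ability (own payoff 86 − 19.1×1 = 66.9): to s=0 gives 49 → no gain ✓; to s=30 gives 182 − 19.1×30 = -391 → no gain ✓.
3 of the 6 constraints hold; not an equilibrium.

3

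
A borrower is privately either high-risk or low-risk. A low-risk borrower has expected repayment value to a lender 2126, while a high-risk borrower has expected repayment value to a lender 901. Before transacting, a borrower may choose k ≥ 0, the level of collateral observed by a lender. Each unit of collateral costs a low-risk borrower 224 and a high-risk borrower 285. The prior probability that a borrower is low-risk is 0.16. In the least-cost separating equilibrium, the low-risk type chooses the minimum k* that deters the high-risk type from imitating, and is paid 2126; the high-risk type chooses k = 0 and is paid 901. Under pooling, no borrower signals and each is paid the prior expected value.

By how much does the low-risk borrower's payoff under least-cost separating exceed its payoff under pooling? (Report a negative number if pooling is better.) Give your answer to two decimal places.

Least-cost separating signal: k* solves 901 = 2126 − 285·k*, so k* = (2126 − 901)/285 ≈ 4.2982.
Low-risk type's separating payoff: 2126 − 224 × k* = 2126 − 224 × (2126 − 901)/285 = 2126 − 274400/285 ≈ 1163.1930.
Pooling payoff: 0.16 × 2126 + 0.84 × 901 = 1097.
Difference: 1163.1930 − 1097 = 66.193, i.e. 66.19 to two decimal places.
The low-risk type prefers to separate.

66.19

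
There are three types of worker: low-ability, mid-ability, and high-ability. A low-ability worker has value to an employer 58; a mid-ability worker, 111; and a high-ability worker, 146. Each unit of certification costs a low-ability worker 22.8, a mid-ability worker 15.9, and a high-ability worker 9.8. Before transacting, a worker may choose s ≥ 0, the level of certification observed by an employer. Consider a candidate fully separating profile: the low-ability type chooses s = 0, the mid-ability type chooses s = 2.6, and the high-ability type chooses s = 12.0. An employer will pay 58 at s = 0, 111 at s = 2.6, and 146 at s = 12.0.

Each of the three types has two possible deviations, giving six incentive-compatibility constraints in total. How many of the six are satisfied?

High-ability (own payoff 146 − 9.8×12.0 = 28.4): to s=0 gives 58 → profitable ✗; to s=2.6 gives 111 − 9.8×2.6 = 85.52 → profitable ✗.
Low-ability (own payoff 58): to s=2.6 gives 111 − 22.8×2.6 = 51.72 → no gain ✓; to s=12.0 gives 146 − 22.8×12.0 = -127.6 → no gain ✓.
Mid-ability (own payoff 111 − 15.9×2.6 = 69.66): to s=0 gives 58 → no gain ✓; to s=12.0 gives 146 − 15.9×12.0 = -44.8 → no gain ✓.
4 of the 6 constraints hold; not an equilibrium.

4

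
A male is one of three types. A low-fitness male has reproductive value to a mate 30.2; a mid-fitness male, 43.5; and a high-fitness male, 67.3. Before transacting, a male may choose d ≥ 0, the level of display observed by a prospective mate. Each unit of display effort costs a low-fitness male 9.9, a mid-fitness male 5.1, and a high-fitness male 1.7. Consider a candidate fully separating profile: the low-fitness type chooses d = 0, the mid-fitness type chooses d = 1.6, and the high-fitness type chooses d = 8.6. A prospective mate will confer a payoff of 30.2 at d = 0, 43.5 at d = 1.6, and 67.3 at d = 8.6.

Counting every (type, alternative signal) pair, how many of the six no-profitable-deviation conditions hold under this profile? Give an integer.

6

High-fitness (own payoff 67.3 − 1.7×8.6 = 52.68): to d=0 gives 30.2 → no gain ✓; to d=1.6 gives 43.5 − 1.7×1.6 = 40.78 → no gain ✓.
Low-fitness (own payoff 30.2): to d=1.6 gives 43.5 − 9.9×1.6 = 27.66 → no gain ✓; to d=8.6 gives 67.3 − 9.9×8.6 = -17.84 → no gain ✓.
Mid-fitness (own payoff 43.5 − 5.1×1.6 = 35.34): to d=0 gives 30.2 → no gain ✓; to d=8.6 gives 67.3 − 5.1×8.6 = 23.44 → no gain ✓.
6 of the 6 constraints hold; this profile is a separating equilibrium.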